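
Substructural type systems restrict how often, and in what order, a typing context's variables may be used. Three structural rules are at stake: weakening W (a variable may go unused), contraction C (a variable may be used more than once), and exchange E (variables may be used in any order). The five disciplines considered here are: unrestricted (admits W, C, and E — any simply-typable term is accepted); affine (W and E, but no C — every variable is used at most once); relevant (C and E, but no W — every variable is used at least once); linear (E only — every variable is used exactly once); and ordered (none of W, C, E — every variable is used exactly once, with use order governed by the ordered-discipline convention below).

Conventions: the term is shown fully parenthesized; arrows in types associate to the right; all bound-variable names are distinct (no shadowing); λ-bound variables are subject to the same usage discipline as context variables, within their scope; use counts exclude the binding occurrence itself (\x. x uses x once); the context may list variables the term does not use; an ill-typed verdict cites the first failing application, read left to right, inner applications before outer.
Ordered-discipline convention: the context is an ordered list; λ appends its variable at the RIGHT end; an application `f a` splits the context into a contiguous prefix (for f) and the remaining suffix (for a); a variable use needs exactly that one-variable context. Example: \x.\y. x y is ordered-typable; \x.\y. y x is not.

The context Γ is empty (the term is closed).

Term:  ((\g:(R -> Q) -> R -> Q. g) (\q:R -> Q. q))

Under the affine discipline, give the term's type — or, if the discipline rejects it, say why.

term : (R -> Q) -> R -> Q
usage: g (bound) ×1; q (bound) ×1
uses in reading order: g, q
typing: the term checks, with type (R -> Q) -> R -> Q
per-discipline verdicts: ordered ✓ | linear ✓ | affine ✓ | relevant ✓ | unrestricted ✓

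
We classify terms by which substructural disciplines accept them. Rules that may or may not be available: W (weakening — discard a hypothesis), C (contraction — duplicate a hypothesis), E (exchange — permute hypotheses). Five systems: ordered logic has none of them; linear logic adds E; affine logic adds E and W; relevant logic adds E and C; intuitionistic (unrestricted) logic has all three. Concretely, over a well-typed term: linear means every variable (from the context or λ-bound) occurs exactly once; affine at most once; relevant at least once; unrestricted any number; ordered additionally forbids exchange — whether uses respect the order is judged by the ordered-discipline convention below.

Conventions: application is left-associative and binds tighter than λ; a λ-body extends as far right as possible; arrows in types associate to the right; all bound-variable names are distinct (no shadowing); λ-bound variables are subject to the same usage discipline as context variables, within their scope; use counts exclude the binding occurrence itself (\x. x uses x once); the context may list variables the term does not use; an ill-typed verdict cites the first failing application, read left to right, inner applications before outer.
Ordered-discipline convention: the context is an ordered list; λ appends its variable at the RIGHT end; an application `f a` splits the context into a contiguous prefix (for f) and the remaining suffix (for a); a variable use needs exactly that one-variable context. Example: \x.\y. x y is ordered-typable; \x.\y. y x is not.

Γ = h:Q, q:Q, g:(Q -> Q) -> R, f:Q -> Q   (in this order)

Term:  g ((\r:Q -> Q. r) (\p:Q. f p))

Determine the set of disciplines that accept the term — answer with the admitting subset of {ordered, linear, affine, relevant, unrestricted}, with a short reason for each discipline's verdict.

admitted by: affine, unrestricted
use counts: h ×0; q ×0; g ×1; f ×1; r [bound] ×1; p [bound] ×1
uses in reading order: g, r, f, p
typing: the term checks, with type R
ordered: ✗ — h, q never used (weakening)
linear: ✗ — h, q never used (weakening)
affine: ✓ — no duplicate uses among h, q, g, f, r, p
relevant: ✗ — h, q never used (weakening)
unrestricted: ✓ — typability at R is all that's needed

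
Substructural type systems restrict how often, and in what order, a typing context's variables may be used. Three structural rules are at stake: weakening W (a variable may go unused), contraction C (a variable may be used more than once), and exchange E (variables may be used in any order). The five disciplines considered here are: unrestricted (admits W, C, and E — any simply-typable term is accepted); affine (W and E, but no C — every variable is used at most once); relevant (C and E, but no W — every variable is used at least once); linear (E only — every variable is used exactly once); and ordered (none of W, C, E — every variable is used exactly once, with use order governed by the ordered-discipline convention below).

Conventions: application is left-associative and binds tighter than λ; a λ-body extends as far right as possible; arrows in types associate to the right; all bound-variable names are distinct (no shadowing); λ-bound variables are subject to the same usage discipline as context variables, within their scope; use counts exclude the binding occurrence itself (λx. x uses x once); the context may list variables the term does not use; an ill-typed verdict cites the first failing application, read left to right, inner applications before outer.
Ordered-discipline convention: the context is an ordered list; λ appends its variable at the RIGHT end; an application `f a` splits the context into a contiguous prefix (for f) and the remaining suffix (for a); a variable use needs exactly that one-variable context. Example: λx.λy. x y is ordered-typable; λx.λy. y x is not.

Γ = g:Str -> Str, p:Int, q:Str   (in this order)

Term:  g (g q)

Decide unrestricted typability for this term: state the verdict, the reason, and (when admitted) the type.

yes — typability at Str is all that's needed; term : Str
counts: g: 2×; p: 0×; q: 1×
left-to-right use order: g, g, q
typing: ✓ — Str
across the five disciplines: ordered ✗ | linear ✗ | affine ✗ | relevant ✗ | unrestricted ✓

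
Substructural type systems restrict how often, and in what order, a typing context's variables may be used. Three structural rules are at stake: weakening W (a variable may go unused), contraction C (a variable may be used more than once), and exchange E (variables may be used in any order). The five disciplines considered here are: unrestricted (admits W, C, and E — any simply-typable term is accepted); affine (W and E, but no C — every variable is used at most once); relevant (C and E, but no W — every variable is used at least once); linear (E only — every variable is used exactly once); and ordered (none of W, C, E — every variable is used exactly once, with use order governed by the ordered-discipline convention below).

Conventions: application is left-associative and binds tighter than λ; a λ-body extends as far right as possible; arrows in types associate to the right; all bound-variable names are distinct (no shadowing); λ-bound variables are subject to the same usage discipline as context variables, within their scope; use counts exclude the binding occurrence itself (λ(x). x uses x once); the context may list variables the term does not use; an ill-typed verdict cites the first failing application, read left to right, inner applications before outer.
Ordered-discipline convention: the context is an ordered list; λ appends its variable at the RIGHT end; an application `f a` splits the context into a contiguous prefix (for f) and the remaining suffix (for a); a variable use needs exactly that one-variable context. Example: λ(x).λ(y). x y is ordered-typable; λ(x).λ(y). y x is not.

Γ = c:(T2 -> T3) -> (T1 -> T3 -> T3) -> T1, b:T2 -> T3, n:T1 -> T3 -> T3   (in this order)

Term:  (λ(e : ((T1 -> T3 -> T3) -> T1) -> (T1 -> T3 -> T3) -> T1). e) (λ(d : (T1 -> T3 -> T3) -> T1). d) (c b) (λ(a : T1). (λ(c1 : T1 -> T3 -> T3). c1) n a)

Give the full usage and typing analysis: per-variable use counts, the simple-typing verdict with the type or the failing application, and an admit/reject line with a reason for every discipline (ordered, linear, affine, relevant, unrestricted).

usage: c: 1; b: 1; n: 1; e (bound): 1; d (bound): 1; a (bound): 1; c1 (bound): 1
left-to-right use order: e, d, c, b, c1, n, a
typing: the term checks, with type T1
ordered: ✓ — one use each (c, b, n, e, d, a, c1); ordered split holds
linear: ✓ — c, b, n, e, d, a, c1: one use apiece
affine: ✓ — no duplicate uses among c, b, n, e, d, a, c1
relevant: ✓ — at least one use each (c, b, n, e, d, a, c1)
unrestricted: ✓ — well-typed at T1; no restrictions here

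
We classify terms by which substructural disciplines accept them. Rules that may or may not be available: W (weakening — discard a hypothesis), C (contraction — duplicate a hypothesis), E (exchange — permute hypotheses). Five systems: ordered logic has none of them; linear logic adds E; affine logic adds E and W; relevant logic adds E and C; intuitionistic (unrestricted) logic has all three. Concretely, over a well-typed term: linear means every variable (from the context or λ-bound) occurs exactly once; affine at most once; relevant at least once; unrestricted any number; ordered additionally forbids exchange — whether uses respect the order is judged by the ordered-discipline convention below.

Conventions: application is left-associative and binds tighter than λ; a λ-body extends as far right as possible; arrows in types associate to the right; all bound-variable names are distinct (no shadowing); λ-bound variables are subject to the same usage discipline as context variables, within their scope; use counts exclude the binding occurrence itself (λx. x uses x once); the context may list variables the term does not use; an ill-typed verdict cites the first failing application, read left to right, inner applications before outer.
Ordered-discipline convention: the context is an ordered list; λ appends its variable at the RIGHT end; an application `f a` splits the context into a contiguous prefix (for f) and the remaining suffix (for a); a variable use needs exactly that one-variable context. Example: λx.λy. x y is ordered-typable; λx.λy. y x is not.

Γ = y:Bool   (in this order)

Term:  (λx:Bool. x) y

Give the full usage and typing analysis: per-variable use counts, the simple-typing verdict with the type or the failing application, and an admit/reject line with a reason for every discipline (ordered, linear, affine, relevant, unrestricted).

usage: y=1, x (bound)=1
use order (left to right): x, y
typing: well-typed — term : Bool
ordered: ✓ — one use each (y, x); ordered split holds
linear: ✓ — y, x: one use apiece
affine: ✓ — none of y, x used more than once
relevant: ✓ — every one of y, x appears
unrestricted: ✓ — typability at Bool is all that's needed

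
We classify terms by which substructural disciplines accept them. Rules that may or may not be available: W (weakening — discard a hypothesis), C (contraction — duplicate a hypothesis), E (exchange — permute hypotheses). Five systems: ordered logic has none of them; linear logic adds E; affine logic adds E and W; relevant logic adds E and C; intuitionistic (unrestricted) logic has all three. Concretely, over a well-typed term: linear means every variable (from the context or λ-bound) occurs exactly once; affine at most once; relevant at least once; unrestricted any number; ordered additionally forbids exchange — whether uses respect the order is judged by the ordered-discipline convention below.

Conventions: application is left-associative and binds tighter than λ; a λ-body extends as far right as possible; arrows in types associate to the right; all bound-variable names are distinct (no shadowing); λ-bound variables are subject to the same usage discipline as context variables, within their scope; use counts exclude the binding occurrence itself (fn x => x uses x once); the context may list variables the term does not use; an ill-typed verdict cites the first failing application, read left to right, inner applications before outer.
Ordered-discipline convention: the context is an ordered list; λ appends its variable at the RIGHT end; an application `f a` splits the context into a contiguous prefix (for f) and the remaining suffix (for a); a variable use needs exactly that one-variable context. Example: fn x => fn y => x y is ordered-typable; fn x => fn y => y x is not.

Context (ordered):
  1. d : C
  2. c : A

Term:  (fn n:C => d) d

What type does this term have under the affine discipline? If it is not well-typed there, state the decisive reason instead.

not well-typed under affine — needs contraction — d ×2
usage: d ×2; c ×0; n (λ-bound) ×0
left-to-right use order: d, d
typing: ✓ — C
per-discipline verdicts: ordered ✗, linear ✗, affine ✗, relevant ✗, unrestricted ✓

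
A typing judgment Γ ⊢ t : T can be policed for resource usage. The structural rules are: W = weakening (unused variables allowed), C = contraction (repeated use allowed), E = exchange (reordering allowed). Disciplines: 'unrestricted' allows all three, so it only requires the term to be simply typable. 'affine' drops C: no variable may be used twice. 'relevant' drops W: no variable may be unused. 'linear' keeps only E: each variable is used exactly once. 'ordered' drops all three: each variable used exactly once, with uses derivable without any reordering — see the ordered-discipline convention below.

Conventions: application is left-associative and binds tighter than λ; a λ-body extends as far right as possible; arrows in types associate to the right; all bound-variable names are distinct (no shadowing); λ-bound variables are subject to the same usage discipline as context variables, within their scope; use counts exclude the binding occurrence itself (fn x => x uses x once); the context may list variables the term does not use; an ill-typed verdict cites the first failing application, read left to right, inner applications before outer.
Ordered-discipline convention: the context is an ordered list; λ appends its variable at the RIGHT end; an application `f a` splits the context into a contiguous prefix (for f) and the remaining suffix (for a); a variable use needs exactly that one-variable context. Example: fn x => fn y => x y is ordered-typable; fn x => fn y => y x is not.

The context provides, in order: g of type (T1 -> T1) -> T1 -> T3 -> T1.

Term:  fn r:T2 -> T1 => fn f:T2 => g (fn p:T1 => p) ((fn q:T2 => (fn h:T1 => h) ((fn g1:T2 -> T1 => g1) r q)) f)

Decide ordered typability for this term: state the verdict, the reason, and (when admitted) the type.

yes — g, r, f, p, q, h, g1 once each; derivable with no W/C/E; term : (T2 -> T1) -> T2 -> T3 -> T1
use counts: g: 1; r [bound]: 1; f [bound]: 1; p [bound]: 1; q [bound]: 1; h [bound]: 1; g1 [bound]: 1
uses in reading order: g, p, h, g1, r, q, f
typing: ✓ — (T2 -> T1) -> T2 -> T3 -> T1
per-discipline verdicts: ordered ✓; linear ✓; affine ✓; relevant ✓; unrestricted ✓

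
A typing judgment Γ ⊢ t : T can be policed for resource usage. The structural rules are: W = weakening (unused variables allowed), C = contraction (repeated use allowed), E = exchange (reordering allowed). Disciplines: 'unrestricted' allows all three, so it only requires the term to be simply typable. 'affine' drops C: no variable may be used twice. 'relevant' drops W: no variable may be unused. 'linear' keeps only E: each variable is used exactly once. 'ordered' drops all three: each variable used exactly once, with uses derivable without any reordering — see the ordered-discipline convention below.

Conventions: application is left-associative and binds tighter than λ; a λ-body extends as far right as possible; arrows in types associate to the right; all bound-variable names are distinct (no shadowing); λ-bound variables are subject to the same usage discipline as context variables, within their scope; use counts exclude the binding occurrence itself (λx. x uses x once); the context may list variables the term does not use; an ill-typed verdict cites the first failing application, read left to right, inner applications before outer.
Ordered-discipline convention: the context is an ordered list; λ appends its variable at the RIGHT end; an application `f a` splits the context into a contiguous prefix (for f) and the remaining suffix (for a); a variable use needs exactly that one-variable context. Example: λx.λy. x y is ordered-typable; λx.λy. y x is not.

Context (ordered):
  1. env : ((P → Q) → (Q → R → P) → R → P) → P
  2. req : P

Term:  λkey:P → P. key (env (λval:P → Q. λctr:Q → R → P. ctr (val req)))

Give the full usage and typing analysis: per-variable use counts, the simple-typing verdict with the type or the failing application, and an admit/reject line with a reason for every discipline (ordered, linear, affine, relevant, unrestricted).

variable uses: env: 1; req: 1; key [bound]: 1; val [bound]: 1; ctr [bound]: 1
use order (left to right): key, env, ctr, val, req
typing: well-typed at (P → P) → P
ordered: ✗, no ordered split (uses run key, env, ctr, val, req)
linear: ✓, single use per variable (env, req, key, val, ctr)
affine: ✓, none of env, req, key, val, ctr used more than once
relevant: ✓, none of env, req, key, val, ctr goes unused
unrestricted: ✓, simply typable at (P → P) → P; W, C, E all held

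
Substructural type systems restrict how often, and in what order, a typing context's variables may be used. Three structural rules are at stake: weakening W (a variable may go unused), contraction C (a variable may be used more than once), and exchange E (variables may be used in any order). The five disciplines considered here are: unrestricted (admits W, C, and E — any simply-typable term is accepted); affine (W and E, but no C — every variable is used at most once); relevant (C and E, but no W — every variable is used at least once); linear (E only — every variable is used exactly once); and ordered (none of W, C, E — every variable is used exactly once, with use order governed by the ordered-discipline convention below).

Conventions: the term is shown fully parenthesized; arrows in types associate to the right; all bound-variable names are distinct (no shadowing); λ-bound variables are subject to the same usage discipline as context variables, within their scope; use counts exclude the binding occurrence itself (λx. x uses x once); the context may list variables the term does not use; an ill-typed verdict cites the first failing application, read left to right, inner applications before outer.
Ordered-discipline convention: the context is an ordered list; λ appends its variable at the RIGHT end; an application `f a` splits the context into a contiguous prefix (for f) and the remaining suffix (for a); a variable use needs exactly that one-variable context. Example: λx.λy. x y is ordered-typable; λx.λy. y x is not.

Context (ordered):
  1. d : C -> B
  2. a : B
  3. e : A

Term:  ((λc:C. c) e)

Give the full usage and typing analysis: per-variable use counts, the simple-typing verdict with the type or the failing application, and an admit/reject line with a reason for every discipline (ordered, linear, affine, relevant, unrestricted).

variable uses: d: 0×; a: 0×; e: 1×; c [bound]: 1×
uses in reading order: c, e
typing: ill-typed: argument of type A where C is required
ordered: ✗, a type mismatch blocks all five
linear: ✗, the type mismatch rejects it
affine: ✗, not simply typable
relevant: ✗, fails simple typing
unrestricted: ✗, a type mismatch blocks all five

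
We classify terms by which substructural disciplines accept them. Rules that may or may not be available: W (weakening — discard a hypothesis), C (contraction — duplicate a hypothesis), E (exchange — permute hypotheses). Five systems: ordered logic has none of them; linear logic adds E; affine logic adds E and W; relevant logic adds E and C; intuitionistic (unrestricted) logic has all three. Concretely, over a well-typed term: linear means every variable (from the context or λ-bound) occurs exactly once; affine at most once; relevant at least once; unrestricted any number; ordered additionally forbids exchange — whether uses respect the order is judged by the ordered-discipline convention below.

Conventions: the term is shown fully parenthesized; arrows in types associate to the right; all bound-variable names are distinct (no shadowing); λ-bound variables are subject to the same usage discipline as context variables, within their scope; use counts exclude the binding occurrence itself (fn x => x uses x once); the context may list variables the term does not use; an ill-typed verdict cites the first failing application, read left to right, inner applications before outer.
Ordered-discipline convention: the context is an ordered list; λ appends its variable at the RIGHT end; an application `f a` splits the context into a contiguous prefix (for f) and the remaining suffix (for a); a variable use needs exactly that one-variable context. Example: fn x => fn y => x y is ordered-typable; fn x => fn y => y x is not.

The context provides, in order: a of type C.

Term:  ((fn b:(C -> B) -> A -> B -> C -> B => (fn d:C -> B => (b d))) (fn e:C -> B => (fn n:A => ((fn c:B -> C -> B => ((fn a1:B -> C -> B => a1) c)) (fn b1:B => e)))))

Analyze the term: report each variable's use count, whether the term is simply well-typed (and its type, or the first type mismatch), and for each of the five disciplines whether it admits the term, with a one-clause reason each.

use counts: a=0; b [bound]=1; d [bound]=1; e [bound]=1; n [bound]=0; c [bound]=1; a1 [bound]=1; b1 [bound]=0
use order (left to right): b, d, a1, c, e
typing: well-typed at (C -> B) -> A -> B -> C -> B
ordered: ✗, unused: a, n, b1 — weakening required
linear: ✗, unused: a, n, b1 — weakening required
affine: ✓, a, b, d, e, n, c, a1, b1: no repeats, contraction unneeded
relevant: ✗, unused: a, n, b1 — weakening required
unrestricted: ✓, typability at (C -> B) -> A -> B -> C -> B is all that's needed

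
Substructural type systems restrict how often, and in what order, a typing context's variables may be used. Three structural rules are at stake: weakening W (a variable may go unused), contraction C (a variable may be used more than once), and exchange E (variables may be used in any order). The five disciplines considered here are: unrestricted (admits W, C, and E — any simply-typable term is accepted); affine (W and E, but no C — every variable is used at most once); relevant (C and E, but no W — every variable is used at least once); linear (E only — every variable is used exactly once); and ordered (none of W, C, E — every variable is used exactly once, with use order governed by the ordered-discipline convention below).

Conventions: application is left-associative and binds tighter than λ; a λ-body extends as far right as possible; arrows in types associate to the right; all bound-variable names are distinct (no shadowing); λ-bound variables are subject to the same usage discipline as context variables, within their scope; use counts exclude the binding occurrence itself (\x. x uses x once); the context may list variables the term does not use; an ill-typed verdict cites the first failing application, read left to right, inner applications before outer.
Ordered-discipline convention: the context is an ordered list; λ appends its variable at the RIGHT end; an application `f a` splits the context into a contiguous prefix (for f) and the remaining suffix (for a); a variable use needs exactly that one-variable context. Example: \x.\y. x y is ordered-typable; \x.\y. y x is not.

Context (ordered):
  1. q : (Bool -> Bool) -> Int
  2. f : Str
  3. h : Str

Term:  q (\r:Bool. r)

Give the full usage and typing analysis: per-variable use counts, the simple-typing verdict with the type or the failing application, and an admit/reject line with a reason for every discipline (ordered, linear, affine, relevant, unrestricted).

use counts: q ×1; f ×0; h ×0; r (λ-bound) ×1
left-to-right use order: q, r
typing: well-typed at Int
ordered ✗ (needs weakening: f, h unused)
linear ✗ (needs weakening: f, h unused)
affine ✓ (none of q, f, h, r used more than once)
relevant ✗ (needs weakening: f, h unused)
unrestricted ✓ (well-typed at Int; no restrictions here)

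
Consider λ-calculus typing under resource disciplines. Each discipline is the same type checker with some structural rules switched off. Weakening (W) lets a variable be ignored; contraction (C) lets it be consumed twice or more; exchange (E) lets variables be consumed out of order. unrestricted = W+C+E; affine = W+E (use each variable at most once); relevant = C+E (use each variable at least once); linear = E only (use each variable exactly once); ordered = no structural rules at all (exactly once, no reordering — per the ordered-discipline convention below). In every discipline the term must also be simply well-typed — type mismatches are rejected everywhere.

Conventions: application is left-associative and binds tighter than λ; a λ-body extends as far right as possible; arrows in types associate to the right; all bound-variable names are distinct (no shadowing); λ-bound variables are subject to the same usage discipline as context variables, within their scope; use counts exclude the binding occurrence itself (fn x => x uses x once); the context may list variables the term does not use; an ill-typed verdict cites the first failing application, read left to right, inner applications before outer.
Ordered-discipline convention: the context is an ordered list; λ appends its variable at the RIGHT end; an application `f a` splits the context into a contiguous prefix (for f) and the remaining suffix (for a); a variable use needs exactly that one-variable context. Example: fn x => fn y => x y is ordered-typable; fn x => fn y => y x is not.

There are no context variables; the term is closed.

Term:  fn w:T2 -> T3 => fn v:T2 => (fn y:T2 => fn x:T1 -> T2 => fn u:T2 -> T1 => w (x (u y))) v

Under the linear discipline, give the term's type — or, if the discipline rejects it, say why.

term : (T2 -> T3) -> T2 -> (T1 -> T2) -> (T2 -> T1) -> T3
use counts: w [bound] ×1, v [bound] ×1, y [bound] ×1, x [bound] ×1, u [bound] ×1
use order (left to right): w, x, u, y, v
typing: ✓ — (T2 -> T3) -> T2 -> (T1 -> T2) -> (T2 -> T1) -> T3
all disciplines: ordered ✗ | linear ✓ | affine ✓ | relevant ✓ | unrestricted ✓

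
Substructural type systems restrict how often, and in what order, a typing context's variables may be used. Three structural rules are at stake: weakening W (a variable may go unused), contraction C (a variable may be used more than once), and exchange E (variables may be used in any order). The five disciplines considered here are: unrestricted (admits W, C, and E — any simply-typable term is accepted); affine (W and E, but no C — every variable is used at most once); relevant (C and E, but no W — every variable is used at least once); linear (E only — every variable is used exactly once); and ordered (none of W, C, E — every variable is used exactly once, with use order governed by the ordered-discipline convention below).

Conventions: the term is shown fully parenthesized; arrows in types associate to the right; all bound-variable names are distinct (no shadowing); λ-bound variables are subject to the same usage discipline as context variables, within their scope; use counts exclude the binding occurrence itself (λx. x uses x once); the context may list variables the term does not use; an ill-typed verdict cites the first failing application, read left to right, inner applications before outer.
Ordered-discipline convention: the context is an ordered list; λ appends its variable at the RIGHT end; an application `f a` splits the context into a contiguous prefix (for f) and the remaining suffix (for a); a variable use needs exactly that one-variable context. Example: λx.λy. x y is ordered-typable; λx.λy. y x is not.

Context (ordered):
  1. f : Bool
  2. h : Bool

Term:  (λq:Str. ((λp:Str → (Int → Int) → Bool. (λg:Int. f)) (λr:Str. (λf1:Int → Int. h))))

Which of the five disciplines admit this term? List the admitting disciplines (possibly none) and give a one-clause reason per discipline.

admitting disciplines: affine, unrestricted
usage: f ×1; h ×1; q [bound] ×0; p [bound] ×0; g [bound] ×0; r [bound] ×0; f1 [bound] ×0
use order (left to right): f, h
typing: ✓ — Str → Int → Bool
ordered ✗ (q, p, g, r, f1 never used (weakening))
linear ✗ (q, p, g, r, f1 never used (weakening))
affine ✓ (at most one use each (f, h, q, p, g, r, f1))
relevant ✗ (q, p, g, r, f1 never used (weakening))
unrestricted ✓ (typability at Str → Int → Bool is all that's needed)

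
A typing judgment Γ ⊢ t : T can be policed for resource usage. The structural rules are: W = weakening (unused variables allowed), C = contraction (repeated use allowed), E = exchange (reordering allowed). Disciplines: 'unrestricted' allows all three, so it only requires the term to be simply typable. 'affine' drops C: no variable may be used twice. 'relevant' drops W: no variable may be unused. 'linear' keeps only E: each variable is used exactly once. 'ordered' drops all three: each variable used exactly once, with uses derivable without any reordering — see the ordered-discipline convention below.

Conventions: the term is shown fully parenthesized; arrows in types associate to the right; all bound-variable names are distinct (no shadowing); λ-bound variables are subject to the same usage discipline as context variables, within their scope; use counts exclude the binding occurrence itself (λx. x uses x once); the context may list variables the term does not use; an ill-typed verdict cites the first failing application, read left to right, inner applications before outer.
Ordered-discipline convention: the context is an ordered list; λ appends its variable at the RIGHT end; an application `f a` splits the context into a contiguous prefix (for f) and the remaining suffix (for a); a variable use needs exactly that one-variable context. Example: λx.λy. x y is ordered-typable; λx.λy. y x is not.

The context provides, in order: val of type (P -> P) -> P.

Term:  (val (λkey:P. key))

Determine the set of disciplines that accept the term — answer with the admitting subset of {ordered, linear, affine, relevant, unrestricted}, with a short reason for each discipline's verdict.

admitted by: ordered, linear, affine, relevant, unrestricted
usage: val: 1×, key [bound]: 1×
left-to-right use order: val, key
typing: well-typed at P
ordered: ✓ — val, key: once each, no exchange needed
linear: ✓ — exactly-once usage across val, key
affine: ✓ — val, key: no repeats, contraction unneeded
relevant: ✓ — at least one use each (val, key)
unrestricted: ✓ — simply typable at P; W, C, E all held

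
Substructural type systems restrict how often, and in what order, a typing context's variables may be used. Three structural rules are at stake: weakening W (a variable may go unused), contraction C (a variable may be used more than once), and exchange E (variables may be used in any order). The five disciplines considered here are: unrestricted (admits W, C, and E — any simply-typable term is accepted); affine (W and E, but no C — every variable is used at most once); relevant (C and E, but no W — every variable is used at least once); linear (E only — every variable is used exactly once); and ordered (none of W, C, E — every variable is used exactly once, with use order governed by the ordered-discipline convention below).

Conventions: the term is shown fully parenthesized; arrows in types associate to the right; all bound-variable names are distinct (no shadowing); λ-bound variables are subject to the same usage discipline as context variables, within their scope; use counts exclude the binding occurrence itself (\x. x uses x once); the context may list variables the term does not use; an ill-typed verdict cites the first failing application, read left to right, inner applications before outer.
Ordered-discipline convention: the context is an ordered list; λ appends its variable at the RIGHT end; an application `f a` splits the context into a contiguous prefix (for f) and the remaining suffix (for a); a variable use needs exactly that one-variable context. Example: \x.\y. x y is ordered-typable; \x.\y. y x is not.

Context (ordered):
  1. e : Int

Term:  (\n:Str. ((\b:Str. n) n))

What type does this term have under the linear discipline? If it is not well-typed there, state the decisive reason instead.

not well-typed under linear — uses contraction: n ×2; needs weakening: e, b unused
variable uses: e: 0; n [bound]: 2; b [bound]: 0
order of uses: n, n
typing: well-typed at Str → Str
all disciplines: ordered ✗, linear ✗, affine ✗, relevant ✗, unrestricted ✓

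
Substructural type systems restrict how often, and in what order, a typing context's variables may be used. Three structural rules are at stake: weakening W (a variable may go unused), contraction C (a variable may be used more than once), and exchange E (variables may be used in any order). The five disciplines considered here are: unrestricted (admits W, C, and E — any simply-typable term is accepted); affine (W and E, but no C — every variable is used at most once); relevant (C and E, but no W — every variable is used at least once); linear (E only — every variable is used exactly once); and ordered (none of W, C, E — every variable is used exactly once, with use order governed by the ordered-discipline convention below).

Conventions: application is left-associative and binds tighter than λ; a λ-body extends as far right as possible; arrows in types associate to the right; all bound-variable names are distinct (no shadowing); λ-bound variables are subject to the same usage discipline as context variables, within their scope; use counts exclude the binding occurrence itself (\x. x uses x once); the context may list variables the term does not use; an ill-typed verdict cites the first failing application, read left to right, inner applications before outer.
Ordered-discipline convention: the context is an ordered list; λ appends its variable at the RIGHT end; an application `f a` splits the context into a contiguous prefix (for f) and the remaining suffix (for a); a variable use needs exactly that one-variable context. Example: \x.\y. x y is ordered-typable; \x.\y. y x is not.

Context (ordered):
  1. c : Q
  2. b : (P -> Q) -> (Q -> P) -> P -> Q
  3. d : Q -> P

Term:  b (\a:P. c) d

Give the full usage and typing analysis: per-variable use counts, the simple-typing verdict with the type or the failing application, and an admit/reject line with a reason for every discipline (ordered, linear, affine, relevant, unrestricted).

usage: c ×1, b ×1, d ×1, a (bound) ×0
uses in reading order: b, c, d
typing: the term checks, with type P -> Q
ordered: ✗, unused: a — weakening required
linear: ✗, unused: a — weakening required
affine: ✓, none of c, b, d, a used more than once
relevant: ✗, unused: a — weakening required
unrestricted: ✓, typability at P -> Q is all that's needed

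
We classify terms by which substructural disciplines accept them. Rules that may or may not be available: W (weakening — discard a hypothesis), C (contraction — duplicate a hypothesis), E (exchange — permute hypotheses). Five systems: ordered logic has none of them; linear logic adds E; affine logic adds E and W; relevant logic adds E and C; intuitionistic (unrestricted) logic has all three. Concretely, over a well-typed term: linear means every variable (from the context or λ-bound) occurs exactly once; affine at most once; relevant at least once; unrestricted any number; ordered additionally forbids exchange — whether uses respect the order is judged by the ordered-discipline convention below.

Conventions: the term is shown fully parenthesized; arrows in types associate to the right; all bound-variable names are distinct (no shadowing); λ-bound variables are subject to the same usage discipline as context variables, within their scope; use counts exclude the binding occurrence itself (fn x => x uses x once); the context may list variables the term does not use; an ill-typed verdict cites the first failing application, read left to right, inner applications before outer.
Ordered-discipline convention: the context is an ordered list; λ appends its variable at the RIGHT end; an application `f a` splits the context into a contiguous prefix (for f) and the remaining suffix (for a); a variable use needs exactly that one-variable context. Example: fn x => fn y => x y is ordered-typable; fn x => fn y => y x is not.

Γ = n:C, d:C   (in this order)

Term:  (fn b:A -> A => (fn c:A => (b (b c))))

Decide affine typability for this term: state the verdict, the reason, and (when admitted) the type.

no — needs contraction — b ×2
use counts: n: 0×, d: 0×, b [bound]: 2×, c [bound]: 1×
left-to-right use order: b, b, c
typing: ✓ — (A -> A) -> A -> A
across the five disciplines: ordered ✗ · linear ✗ · affine ✗ · relevant ✗ · unrestricted ✓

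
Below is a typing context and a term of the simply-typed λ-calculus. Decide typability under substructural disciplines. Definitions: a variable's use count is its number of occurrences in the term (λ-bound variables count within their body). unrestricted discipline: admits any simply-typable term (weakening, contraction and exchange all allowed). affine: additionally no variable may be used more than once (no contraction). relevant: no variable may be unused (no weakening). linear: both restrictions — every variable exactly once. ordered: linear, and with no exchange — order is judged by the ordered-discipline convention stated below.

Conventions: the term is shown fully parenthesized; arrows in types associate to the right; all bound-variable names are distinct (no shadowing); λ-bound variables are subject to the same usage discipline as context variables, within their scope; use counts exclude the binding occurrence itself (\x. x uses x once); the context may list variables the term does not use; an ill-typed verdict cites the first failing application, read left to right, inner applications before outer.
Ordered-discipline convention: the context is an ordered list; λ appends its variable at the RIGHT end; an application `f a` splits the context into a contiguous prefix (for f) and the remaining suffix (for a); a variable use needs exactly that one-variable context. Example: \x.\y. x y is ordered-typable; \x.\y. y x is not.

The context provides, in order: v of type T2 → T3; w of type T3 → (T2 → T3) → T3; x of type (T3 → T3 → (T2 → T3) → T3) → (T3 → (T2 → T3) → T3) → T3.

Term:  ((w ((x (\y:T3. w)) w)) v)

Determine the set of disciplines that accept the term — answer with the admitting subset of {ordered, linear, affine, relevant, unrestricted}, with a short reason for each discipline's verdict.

admitted in: unrestricted
variable uses: v=1; w=3; x=1; y [bound]=0
order of uses: w, x, w, w, v
typing: well-typed at T3
ordered: ✗ — repeated use of w ×3; y never used (weakening)
linear: ✗ — repeated use of w ×3; y never used (weakening)
affine: ✗ — repeated use of w ×3
relevant: ✗ — y never used (weakening)
unrestricted: ✓ — well-typed at T3; no restrictions here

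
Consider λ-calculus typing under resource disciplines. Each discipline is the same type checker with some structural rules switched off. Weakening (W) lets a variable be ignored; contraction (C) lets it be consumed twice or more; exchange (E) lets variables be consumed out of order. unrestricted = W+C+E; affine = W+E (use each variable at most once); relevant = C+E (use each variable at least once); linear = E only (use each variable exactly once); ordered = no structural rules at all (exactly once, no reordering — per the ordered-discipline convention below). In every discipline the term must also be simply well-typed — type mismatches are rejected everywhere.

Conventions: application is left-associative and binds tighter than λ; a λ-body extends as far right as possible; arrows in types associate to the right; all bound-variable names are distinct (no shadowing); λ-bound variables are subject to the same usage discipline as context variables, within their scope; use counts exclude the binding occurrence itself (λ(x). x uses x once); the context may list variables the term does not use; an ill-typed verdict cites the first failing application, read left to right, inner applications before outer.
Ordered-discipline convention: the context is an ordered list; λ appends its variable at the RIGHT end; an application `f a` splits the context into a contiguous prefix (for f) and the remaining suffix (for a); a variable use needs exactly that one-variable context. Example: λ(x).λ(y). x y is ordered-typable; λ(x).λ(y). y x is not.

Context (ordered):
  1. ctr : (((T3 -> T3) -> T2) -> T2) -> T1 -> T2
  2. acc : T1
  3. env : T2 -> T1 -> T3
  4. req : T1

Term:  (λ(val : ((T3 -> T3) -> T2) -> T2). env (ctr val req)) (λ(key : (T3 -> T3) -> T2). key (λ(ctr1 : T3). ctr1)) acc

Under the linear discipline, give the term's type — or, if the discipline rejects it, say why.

term : T3
use counts: ctr ×1; acc ×1; env ×1; req ×1; val [bound] ×1; key [bound] ×1; ctr1 [bound] ×1
left-to-right use order: env, ctr, val, req, key, ctr1, acc
typing: ✓ — T3
across the five disciplines: ordered ✗, linear ✓, affine ✓, relevant ✓, unrestricted ✓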